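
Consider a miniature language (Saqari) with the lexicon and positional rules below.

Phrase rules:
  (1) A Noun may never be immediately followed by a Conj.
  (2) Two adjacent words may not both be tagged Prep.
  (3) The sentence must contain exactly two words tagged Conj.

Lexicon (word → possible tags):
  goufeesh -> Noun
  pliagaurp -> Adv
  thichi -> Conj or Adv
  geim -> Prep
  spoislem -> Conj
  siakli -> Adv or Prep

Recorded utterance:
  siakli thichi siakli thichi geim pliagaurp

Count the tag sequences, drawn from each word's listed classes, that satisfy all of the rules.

Candidates per position — 1:siakli {Adv,Prep}; 2:thichi {Conj,Adv}; 3:siakli {Adv,Prep}; 4:thichi {Conj,Adv}; 5:geim {Prep}; 6:pliagaurp {Adv}.
There are 16 candidate sequences in total.
The sequences that satisfy every rule: Adv Conj Adv Conj Prep Adv; Adv Conj Prep Conj Prep Adv; Prep Conj Adv Conj Prep Adv; Prep Conj Prep Conj Prep Adv.
Count = 4.

4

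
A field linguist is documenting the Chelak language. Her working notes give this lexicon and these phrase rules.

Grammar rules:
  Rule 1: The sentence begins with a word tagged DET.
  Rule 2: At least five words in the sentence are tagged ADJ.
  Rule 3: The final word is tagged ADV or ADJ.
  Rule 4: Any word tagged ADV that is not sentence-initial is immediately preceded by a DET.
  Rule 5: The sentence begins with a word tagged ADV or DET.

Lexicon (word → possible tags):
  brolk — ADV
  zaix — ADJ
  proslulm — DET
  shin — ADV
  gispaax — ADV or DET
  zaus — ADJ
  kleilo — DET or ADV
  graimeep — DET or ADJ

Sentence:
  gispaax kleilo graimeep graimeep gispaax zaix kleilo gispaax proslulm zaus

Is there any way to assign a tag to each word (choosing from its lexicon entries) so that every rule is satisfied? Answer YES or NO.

Candidates per position — 1:gispaax {ADV,DET}; 2:kleilo {DET,ADV}; 3:graimeep {DET,ADJ}; 4:graimeep {DET,ADJ}; 5:gispaax {ADV,DET}; 6:zaix {ADJ}; 7:kleilo {DET,ADV}; 8:gispaax {ADV,DET}; 9:proslulm {DET}; 10:zaus {ADJ}.
Rule 2 cannot be satisfied by any choice of tags from the lexicon.
So there is no consistent tagging.

NO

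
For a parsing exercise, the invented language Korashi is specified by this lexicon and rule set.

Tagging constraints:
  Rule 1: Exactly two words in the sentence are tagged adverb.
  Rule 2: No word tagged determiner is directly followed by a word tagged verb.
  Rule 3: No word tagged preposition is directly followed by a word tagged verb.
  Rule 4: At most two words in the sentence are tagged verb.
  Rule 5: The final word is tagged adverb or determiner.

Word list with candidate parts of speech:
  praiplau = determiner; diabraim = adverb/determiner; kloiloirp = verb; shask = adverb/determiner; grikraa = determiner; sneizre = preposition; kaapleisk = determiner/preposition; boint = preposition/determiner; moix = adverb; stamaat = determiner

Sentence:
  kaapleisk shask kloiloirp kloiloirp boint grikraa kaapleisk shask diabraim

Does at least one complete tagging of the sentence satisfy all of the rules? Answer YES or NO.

Candidates per position — 1:kaapleisk {determiner,preposition}; 2:shask {adverb,determiner}; 3:kloiloirp {verb}; 4:kloiloirp {verb}; 5:boint {preposition,determiner}; 6:grikraa {determiner}; 7:kaapleisk {determiner,preposition}; 8:shask {adverb,determiner}; 9:diabraim {adverb,determiner}.
One satisfying assignment: determiner adverb verb verb determiner determiner preposition determiner adverb.
Checking: rule 1 ok; rule 2 ok; rule 3 ok; rule 4 ok; rule 5 ok.

YES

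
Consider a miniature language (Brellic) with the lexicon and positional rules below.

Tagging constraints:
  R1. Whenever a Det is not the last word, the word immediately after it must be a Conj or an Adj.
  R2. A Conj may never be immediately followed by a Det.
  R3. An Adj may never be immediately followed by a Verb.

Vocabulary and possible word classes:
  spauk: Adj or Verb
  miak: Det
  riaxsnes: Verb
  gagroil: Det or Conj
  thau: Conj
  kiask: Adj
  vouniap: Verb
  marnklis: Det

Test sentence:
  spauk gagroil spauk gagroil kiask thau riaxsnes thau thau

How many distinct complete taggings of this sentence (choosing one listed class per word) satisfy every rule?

12

Candidates per position — 1:spauk {Adj,Verb}; 2:gagroil {Det,Conj}; 3:spauk {Adj,Verb}; 4:gagroil {Det,Conj}; 5:kiask {Adj}; 6:thau {Conj}; 7:riaxsnes {Verb}; 8:thau {Conj}; 9:thau {Conj}.
There are 16 candidate sequences in total.
Checking each against the rules leaves 12 sequences.
Count = 12.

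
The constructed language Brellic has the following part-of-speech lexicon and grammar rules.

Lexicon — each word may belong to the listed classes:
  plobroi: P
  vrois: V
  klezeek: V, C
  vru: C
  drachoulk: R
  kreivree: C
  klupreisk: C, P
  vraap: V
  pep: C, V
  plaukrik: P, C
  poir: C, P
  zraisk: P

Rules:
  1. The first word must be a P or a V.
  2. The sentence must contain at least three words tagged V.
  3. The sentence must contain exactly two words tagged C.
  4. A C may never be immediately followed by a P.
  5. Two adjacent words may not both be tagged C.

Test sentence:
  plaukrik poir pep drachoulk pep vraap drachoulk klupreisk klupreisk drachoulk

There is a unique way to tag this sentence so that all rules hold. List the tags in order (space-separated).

Candidates per position — 1:plaukrik {P,C}; 2:poir {C,P}; 3:pep {C,V}; 4:drachoulk {R}; 5:pep {C,V}; 6:vraap {V}; 7:drachoulk {R}; 8:klupreisk {C,P}; 9:klupreisk {C,P}; 10:drachoulk {R}.
Position 1: tagging it C would leave rule 1 unsatisfiable, so it must be P.
Position 3: tagging it C would leave rule 2 unsatisfiable, so it must be V.
Position 5: tagging it C would leave rule 2 unsatisfiable, so it must be V.
The remaining ambiguous positions (2, 8, 9) are resolved jointly — only one combination satisfies every rule.
The unique satisfying tagging is: P C V R V V R P C R.
Check: rule 1 ok; rule 2 ok; rule 3 ok; rule 4 ok; rule 5 ok.

P C V R V V R P C R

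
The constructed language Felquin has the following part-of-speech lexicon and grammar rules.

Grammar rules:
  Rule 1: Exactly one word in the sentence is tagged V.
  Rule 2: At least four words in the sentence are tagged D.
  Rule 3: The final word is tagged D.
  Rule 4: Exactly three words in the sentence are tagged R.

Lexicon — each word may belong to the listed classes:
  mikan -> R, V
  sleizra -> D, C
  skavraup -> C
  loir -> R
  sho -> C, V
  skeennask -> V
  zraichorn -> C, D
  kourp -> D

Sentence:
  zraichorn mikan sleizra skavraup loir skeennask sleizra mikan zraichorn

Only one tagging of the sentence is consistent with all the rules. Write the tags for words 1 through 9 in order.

Candidates per position — 1:zraichorn {C,D}; 2:mikan {R,V}; 3:sleizra {D,C}; 4:skavraup {C}; 5:loir {R}; 6:skeennask {V}; 7:sleizra {D,C}; 8:mikan {R,V}; 9:zraichorn {C,D}.
If word 1 were C, no tagging could satisfy rule 2; so word 1 is D.
If word 2 were V, no tagging could satisfy rule 1; so word 2 is R.
If word 3 were C, no tagging could satisfy rule 2; so word 3 is D.
If word 7 were C, no tagging could satisfy rule 2; so word 7 is D.
If word 8 were V, no tagging could satisfy rule 1; so word 8 is R.
If word 9 were C, no tagging could satisfy rule 2; so word 9 is D.
The unique satisfying tagging is: D R D C R V D R D.
Rule-by-rule: rule 1 holds; rule 2 holds; rule 3 holds; rule 4 holds.

D R D C R V D R D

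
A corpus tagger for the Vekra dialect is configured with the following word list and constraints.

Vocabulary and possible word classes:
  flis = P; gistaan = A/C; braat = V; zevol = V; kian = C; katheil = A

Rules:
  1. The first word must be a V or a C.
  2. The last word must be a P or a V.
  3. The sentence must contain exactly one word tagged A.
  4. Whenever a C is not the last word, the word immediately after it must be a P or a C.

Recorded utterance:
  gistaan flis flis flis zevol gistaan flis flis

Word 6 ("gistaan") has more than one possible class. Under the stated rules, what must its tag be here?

A

Candidates per position — 1:gistaan {A,C}; 2:flis {P}; 3:flis {P}; 4:flis {P}; 5:zevol {V}; 6:gistaan {A,C}; 7:flis {P}; 8:flis {P}.
If word 1 were A, no tagging could satisfy rule 1; so word 1 is C.
If word 6 were C, no tagging could satisfy rule 3; so word 6 is A.
That leaves exactly one tagging: C P P P V A P P.
Checking: rule 1 holds; rule 2 holds; rule 3 holds; rule 4 holds.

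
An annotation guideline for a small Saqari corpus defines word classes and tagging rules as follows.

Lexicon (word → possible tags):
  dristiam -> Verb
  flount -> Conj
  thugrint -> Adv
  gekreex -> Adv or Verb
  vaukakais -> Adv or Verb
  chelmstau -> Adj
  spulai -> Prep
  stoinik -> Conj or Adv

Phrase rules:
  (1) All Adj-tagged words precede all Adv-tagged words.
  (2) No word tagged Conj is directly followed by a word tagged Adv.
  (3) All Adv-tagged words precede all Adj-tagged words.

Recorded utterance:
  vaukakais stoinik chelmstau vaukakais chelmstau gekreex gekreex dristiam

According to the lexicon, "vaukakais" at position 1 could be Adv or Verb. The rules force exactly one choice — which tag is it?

Candidates per position — 1:vaukakais {Adv,Verb}; 2:stoinik {Conj,Adv}; 3:chelmstau {Adj}; 4:vaukakais {Adv,Verb}; 5:chelmstau {Adj}; 6:gekreex {Adv,Verb}; 7:gekreex {Adv,Verb}; 8:dristiam {Verb}.
Position 1: tagging it Adv would leave rule 1 unsatisfiable, so it must be Verb.
Position 2: tagging it Adv would leave rule 1 unsatisfiable, so it must be Conj.
Position 4: tagging it Adv would leave rule 1 unsatisfiable, so it must be Verb.
Position 6: tagging it Adv would leave rule 3 unsatisfiable, so it must be Verb.
Position 7: tagging it Adv would leave rule 3 unsatisfiable, so it must be Verb.
That leaves exactly one tagging: Verb Conj Adj Verb Adj Verb Verb Verb.
Verifying each rule — rule 1 satisfied; rule 2 satisfied; rule 3 satisfied.

Verb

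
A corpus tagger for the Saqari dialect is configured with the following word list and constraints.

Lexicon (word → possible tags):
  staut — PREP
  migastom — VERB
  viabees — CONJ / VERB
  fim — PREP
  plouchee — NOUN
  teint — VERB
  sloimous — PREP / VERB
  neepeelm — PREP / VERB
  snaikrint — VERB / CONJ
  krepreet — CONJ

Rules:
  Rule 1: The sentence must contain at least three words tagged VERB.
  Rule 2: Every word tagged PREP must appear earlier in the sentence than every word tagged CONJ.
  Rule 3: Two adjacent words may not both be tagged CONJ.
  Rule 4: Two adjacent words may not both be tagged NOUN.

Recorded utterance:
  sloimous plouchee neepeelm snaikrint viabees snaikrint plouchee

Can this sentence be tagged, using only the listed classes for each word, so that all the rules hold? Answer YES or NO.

YES

Candidates per position — 1:sloimous {PREP,VERB}; 2:plouchee {NOUN}; 3:neepeelm {PREP,VERB}; 4:snaikrint {VERB,CONJ}; 5:viabees {CONJ,VERB}; 6:snaikrint {VERB,CONJ}; 7:plouchee {NOUN}.
One satisfying assignment: VERB NOUN PREP CONJ VERB VERB NOUN.
Checking: rule 1 satisfied; rule 2 satisfied; rule 3 satisfied; rule 4 satisfied.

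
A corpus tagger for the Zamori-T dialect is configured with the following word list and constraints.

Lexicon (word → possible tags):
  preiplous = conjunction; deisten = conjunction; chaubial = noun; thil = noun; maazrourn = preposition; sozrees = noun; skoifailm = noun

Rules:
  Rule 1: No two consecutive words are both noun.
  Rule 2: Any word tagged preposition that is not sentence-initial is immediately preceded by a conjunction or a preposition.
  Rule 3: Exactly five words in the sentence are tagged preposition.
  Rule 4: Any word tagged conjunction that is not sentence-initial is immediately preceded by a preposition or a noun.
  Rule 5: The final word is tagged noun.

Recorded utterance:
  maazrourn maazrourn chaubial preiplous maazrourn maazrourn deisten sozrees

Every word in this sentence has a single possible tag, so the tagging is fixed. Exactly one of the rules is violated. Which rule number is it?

3

Fixed tagging: preposition preposition noun conjunction preposition preposition conjunction noun.
Rule check: R1 ✓, R2 ✓, R3 ✗, R4 ✓, R5 ✓.
Only rule 3 fails.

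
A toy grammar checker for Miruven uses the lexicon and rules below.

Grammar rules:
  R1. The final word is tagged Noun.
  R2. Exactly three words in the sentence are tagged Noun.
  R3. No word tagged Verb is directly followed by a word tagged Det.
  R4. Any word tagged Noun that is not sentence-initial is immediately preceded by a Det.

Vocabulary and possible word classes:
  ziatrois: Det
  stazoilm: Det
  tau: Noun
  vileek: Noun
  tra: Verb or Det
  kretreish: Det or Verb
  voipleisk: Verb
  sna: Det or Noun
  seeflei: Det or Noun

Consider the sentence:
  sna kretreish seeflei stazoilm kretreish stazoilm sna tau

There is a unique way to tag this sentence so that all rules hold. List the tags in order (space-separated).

Candidates per position — 1:sna {Det,Noun}; 2:kretreish {Det,Verb}; 3:seeflei {Det,Noun}; 4:stazoilm {Det}; 5:kretreish {Det,Verb}; 6:stazoilm {Det}; 7:sna {Det,Noun}; 8:tau {Noun}.
At position 5, choosing Verb makes rule 3 impossible to satisfy; hence Det.
At position 7, choosing Noun makes rule 4 impossible to satisfy; hence Det.
At position 1, choosing Det makes rule 2 impossible to satisfy; hence Noun.
At position 3, choosing Det makes rule 2 impossible to satisfy; hence Noun.
At position 2, choosing Verb makes rule 4 impossible to satisfy; hence Det.
That leaves exactly one tagging: Noun Det Noun Det Det Det Det Noun.
Verifying each rule — rule 1 satisfied; rule 2 satisfied; rule 3 satisfied; rule 4 satisfied.

Noun Det Noun Det Det Det Det Noun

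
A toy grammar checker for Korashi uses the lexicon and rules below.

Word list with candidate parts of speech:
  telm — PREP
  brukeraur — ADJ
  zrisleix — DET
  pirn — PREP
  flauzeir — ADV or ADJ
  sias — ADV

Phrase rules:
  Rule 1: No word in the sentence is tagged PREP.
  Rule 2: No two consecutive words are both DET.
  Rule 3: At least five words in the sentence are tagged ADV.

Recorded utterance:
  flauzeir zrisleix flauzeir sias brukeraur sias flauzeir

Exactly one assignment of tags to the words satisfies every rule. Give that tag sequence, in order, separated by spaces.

Candidates per position — 1:flauzeir {ADV,ADJ}; 2:zrisleix {DET}; 3:flauzeir {ADV,ADJ}; 4:sias {ADV}; 5:brukeraur {ADJ}; 6:sias {ADV}; 7:flauzeir {ADV,ADJ}.
Position 1: tagging it ADJ would leave rule 3 unsatisfiable, so it must be ADV.
Position 3: tagging it ADJ would leave rule 3 unsatisfiable, so it must be ADV.
Position 7: tagging it ADJ would leave rule 3 unsatisfiable, so it must be ADV.
So the tagging must be: ADV DET ADV ADV ADJ ADV ADV.
Check: rule 1 ✓; rule 2 ✓; rule 3 ✓.

ADV DET ADV ADV ADJ ADV ADV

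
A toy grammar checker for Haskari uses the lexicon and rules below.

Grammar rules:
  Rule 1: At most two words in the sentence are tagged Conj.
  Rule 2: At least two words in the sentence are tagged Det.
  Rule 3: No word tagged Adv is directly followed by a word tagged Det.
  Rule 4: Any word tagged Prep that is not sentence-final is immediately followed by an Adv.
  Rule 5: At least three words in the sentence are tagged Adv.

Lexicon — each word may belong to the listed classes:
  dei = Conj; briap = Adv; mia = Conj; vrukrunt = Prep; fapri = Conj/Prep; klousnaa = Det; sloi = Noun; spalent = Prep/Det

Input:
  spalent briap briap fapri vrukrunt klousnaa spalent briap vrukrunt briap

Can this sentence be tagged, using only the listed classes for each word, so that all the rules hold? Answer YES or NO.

NO

Candidates per position — 1:spalent {Prep,Det}; 2:briap {Adv}; 3:briap {Adv}; 4:fapri {Conj,Prep}; 5:vrukrunt {Prep}; 6:klousnaa {Det}; 7:spalent {Prep,Det}; 8:briap {Adv}; 9:vrukrunt {Prep}; 10:briap {Adv}.
Rule 4 cannot be satisfied by any choice of tags from the lexicon.
So there is no consistent tagging.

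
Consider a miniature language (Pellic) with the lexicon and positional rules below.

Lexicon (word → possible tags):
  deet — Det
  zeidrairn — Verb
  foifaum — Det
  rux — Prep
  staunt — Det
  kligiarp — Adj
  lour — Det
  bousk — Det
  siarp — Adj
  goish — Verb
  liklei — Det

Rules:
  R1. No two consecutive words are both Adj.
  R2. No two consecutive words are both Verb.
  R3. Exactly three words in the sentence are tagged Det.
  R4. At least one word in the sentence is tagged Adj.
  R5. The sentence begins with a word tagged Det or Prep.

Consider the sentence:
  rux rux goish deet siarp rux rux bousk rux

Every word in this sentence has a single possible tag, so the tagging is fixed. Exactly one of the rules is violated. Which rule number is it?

Fixed tagging: Prep Prep Verb Det Adj Prep Prep Det Prep.
Checking each rule: R1 pass, R2 pass, R3 fail, R4 pass, R5 pass.
Only rule 3 fails.

3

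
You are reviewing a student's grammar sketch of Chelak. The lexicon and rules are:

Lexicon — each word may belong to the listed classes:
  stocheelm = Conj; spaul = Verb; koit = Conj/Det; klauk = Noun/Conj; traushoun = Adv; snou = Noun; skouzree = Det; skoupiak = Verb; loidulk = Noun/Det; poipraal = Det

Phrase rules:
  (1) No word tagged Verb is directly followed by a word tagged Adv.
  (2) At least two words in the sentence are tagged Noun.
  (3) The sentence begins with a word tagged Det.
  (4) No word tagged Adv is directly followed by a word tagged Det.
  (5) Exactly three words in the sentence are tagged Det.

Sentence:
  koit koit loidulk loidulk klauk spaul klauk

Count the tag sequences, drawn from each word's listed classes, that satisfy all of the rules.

7

Candidates per position — 1:koit {Conj,Det}; 2:koit {Conj,Det}; 3:loidulk {Noun,Det}; 4:loidulk {Noun,Det}; 5:klauk {Noun,Conj}; 6:spaul {Verb}; 7:klauk {Noun,Conj}.
There are 64 candidate sequences in total.
Checking each against the rules leaves 7 sequences.
Count = 7.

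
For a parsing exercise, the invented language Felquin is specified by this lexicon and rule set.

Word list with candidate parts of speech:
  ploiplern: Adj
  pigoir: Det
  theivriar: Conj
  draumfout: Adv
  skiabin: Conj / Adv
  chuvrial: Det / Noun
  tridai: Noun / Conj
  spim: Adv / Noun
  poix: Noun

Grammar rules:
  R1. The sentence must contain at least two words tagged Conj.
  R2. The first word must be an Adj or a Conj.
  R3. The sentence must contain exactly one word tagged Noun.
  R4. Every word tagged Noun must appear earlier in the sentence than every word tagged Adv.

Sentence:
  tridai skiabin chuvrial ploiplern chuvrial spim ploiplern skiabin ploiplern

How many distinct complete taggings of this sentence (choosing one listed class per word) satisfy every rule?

6

Candidates per position — 1:tridai {Noun,Conj}; 2:skiabin {Conj,Adv}; 3:chuvrial {Det,Noun}; 4:ploiplern {Adj}; 5:chuvrial {Det,Noun}; 6:spim {Adv,Noun}; 7:ploiplern {Adj}; 8:skiabin {Conj,Adv}; 9:ploiplern {Adj}.
There are 64 candidate sequences in total.
Checking each against the rules leaves 6 sequences.
Count = 6.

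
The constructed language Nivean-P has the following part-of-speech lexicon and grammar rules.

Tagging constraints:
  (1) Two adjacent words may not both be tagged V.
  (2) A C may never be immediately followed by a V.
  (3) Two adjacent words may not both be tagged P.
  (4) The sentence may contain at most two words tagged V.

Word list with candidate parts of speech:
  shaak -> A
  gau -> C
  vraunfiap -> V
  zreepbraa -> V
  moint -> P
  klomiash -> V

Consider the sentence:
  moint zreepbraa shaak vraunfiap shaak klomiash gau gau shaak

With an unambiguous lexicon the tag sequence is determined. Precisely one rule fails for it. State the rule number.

Fixed tagging: P V A V A V C C A.
Checking each rule: R1 pass, R2 pass, R3 pass, R4 fail.
Only rule 4 fails.

4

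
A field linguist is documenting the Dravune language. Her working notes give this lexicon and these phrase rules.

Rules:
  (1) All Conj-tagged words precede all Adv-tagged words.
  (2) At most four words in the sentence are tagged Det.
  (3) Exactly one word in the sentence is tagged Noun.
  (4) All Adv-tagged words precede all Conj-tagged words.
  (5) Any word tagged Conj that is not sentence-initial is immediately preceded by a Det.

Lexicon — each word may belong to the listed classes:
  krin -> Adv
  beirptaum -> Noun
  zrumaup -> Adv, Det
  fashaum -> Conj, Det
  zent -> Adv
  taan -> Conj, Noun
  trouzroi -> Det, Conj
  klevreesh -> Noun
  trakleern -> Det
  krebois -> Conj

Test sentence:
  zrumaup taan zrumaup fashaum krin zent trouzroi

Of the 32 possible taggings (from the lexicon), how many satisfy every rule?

4

Candidates per position — 1:zrumaup {Adv,Det}; 2:taan {Conj,Noun}; 3:zrumaup {Adv,Det}; 4:fashaum {Conj,Det}; 5:krin {Adv}; 6:zent {Adv}; 7:trouzroi {Det,Conj}.
There are 32 candidate sequences in total.
The sequences that satisfy every rule: Adv Noun Adv Det Adv Adv Det; Adv Noun Det Det Adv Adv Det; Det Noun Adv Det Adv Adv Det; Det Noun Det Det Adv Adv Det.
Count = 4.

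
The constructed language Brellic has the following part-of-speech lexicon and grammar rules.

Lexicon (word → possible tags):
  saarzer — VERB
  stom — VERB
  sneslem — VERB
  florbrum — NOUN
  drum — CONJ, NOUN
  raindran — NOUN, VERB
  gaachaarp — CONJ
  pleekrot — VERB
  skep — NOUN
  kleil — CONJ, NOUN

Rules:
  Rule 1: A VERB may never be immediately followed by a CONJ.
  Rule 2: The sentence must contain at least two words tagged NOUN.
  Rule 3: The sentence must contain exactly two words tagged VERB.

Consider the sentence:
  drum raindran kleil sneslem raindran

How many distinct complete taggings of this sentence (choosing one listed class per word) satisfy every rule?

5

Candidates per position — 1:drum {CONJ,NOUN}; 2:raindran {NOUN,VERB}; 3:kleil {CONJ,NOUN}; 4:sneslem {VERB}; 5:raindran {NOUN,VERB}.
There are 16 candidate sequences in total.
The sequences that satisfy every rule: CONJ NOUN NOUN VERB VERB; CONJ VERB NOUN VERB NOUN; NOUN NOUN CONJ VERB VERB; NOUN NOUN NOUN VERB VERB; NOUN VERB NOUN VERB NOUN.
Count = 5.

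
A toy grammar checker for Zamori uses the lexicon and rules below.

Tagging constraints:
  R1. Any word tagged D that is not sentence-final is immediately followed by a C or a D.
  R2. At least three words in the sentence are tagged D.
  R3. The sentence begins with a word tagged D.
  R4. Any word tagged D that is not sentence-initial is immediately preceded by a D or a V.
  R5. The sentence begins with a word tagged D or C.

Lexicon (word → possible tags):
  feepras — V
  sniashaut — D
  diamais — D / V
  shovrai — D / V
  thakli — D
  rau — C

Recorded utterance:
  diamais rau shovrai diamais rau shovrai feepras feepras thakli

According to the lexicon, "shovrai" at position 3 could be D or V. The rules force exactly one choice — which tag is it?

Candidates per position — 1:diamais {D,V}; 2:rau {C}; 3:shovrai {D,V}; 4:diamais {D,V}; 5:rau {C}; 6:shovrai {D,V}; 7:feepras {V}; 8:feepras {V}; 9:thakli {D}.
If word 1 were V, no tagging could satisfy rule 3; so word 1 is D.
If word 3 were D, no tagging could satisfy rule 4; so word 3 is V.
If word 6 were D, no tagging could satisfy rule 1; so word 6 is V.
If word 4 were V, no tagging could satisfy rule 2; so word 4 is D.
The unique satisfying tagging is: D C V D C V V V D.
Verifying each rule — rule 1 satisfied; rule 2 satisfied; rule 3 satisfied; rule 4 satisfied; rule 5 satisfied.

V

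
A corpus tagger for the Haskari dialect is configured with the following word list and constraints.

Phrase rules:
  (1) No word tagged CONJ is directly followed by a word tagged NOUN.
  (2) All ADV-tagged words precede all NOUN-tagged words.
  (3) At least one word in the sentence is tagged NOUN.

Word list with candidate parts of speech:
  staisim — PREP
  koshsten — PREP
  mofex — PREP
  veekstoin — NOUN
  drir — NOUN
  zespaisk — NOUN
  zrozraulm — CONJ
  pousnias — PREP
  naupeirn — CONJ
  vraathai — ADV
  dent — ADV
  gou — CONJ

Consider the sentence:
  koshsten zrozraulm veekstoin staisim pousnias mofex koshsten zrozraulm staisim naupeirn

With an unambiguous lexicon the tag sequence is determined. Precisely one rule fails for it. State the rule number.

1

Fixed tagging: PREP CONJ NOUN PREP PREP PREP PREP CONJ PREP CONJ.
Rule check: R1 ✗, R2 ✓, R3 ✓.
Only rule 1 fails.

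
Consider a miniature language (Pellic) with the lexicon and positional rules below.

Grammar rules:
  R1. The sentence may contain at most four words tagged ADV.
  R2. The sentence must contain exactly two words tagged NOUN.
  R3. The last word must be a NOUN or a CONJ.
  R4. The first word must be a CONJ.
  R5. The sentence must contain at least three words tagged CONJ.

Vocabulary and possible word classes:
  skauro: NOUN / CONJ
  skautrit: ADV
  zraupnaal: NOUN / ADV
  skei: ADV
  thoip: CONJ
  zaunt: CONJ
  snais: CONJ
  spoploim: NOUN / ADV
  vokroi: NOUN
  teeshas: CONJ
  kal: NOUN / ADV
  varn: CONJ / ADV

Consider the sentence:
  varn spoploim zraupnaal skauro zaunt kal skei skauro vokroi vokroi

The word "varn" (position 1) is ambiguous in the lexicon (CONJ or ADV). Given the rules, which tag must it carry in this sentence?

CONJ

Candidates per position — 1:varn {CONJ,ADV}; 2:spoploim {NOUN,ADV}; 3:zraupnaal {NOUN,ADV}; 4:skauro {NOUN,CONJ}; 5:zaunt {CONJ}; 6:kal {NOUN,ADV}; 7:skei {ADV}; 8:skauro {NOUN,CONJ}; 9:vokroi {NOUN}; 10:vokroi {NOUN}.
Word 1 cannot be ADV — rule 4 would then fail for every completion. It is CONJ.
Word 2 cannot be NOUN — rule 2 would then fail for every completion. It is ADV.
Word 3 cannot be NOUN — rule 2 would then fail for every completion. It is ADV.
Word 4 cannot be NOUN — rule 2 would then fail for every completion. It is CONJ.
Word 6 cannot be NOUN — rule 2 would then fail for every completion. It is ADV.
Word 8 cannot be NOUN — rule 2 would then fail for every completion. It is CONJ.
So the tagging must be: CONJ ADV ADV CONJ CONJ ADV ADV CONJ NOUN NOUN.
Verifying each rule — rule 1 satisfied; rule 2 satisfied; rule 3 satisfied; rule 4 satisfied; rule 5 satisfied.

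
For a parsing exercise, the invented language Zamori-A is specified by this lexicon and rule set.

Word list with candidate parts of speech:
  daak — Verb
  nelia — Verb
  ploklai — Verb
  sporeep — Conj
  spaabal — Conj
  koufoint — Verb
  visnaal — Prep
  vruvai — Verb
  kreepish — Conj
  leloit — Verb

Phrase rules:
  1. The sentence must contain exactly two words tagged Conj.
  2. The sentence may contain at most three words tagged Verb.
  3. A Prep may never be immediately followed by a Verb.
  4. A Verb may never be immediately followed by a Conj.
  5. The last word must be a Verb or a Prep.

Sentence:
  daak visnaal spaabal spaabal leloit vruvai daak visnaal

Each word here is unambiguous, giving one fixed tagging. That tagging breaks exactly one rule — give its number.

Fixed tagging: Verb Prep Conj Conj Verb Verb Verb Prep.
Rule check: R1 ok, R2 fails, R3 ok, R4 ok, R5 ok.
Only rule 2 fails.

2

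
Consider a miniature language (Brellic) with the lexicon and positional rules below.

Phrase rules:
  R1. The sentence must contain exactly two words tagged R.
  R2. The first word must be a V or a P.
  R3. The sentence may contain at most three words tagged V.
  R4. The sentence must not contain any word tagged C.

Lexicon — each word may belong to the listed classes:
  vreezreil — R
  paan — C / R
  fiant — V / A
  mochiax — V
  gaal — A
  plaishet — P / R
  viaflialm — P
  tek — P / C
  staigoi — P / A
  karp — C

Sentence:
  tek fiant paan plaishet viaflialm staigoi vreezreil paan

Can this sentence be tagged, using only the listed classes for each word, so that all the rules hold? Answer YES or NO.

NO

Candidates per position — 1:tek {P,C}; 2:fiant {V,A}; 3:paan {C,R}; 4:plaishet {P,R}; 5:viaflialm {P}; 6:staigoi {P,A}; 7:vreezreil {R}; 8:paan {C,R}.
Every candidate sequence violates at least one rule; no consistent tagging exists.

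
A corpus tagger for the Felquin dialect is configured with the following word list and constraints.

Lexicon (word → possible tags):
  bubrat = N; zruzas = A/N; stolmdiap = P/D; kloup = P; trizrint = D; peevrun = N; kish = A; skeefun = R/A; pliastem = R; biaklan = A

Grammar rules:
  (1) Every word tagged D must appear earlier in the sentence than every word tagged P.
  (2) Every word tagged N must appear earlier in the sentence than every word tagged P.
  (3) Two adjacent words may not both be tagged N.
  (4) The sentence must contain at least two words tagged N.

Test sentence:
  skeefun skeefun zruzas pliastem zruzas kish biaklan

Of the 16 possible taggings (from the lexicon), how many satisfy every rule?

4

Candidates per position — 1:skeefun {R,A}; 2:skeefun {R,A}; 3:zruzas {A,N}; 4:pliastem {R}; 5:zruzas {A,N}; 6:kish {A}; 7:biaklan {A}.
There are 16 candidate sequences in total.
The sequences that satisfy every rule: R R N R N A A; R A N R N A A; A R N R N A A; A A N R N A A.
Count = 4.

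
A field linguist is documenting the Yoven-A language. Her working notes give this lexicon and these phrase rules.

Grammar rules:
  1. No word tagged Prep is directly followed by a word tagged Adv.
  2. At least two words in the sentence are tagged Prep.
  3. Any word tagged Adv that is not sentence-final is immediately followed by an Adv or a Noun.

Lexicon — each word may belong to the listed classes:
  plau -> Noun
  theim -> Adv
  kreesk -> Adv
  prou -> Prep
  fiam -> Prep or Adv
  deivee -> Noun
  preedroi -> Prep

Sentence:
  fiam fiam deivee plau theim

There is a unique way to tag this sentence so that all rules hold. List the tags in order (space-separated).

Candidates per position — 1:fiam {Prep,Adv}; 2:fiam {Prep,Adv}; 3:deivee {Noun}; 4:plau {Noun}; 5:theim {Adv}.
Word 1 cannot be Adv — rule 2 would then fail for every completion. It is Prep.
Word 2 cannot be Adv — rule 1 would then fail for every completion. It is Prep.
The only consistent sequence is: Prep Prep Noun Noun Adv.
Rule-by-rule: rule 1 ok; rule 2 ok; rule 3 ok.

Prep Prep Noun Noun Adv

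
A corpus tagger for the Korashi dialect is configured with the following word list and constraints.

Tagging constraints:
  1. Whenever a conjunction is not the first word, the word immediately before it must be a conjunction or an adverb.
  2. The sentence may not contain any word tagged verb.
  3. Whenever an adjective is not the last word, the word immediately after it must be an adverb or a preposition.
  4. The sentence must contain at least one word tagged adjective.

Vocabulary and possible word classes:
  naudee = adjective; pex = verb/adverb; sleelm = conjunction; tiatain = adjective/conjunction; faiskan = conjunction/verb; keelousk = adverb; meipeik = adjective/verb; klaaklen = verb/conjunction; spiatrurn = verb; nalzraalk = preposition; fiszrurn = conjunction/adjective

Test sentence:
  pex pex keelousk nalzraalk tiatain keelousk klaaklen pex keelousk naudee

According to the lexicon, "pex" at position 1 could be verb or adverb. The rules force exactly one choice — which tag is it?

adverb

Candidates per position — 1:pex {verb,adverb}; 2:pex {verb,adverb}; 3:keelousk {adverb}; 4:nalzraalk {preposition}; 5:tiatain {adjective,conjunction}; 6:keelousk {adverb}; 7:klaaklen {verb,conjunction}; 8:pex {verb,adverb}; 9:keelousk {adverb}; 10:naudee {adjective}.
Position 1: tagging it verb would leave rule 2 unsatisfiable, so it must be adverb.
Position 2: tagging it verb would leave rule 2 unsatisfiable, so it must be adverb.
Position 5: tagging it conjunction would leave rule 1 unsatisfiable, so it must be adjective.
Position 7: tagging it verb would leave rule 2 unsatisfiable, so it must be conjunction.
Position 8: tagging it verb would leave rule 2 unsatisfiable, so it must be adverb.
So the tagging must be: adverb adverb adverb preposition adjective adverb conjunction adverb adverb adjective.
Rule-by-rule: rule 1 satisfied; rule 2 satisfied; rule 3 satisfied; rule 4 satisfied.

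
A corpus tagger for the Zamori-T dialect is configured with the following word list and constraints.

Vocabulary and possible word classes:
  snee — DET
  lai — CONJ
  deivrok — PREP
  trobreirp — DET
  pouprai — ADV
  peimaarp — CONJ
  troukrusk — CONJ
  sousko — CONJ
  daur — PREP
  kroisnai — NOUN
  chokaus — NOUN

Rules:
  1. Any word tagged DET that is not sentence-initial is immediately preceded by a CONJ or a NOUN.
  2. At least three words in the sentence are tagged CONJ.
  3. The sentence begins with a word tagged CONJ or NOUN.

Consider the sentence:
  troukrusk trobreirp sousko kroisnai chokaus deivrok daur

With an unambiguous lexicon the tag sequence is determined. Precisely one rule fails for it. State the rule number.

Fixed tagging: CONJ DET CONJ NOUN NOUN PREP PREP.
Checking each rule: R1 holds, R2 violated, R3 holds.
Only rule 2 fails.

2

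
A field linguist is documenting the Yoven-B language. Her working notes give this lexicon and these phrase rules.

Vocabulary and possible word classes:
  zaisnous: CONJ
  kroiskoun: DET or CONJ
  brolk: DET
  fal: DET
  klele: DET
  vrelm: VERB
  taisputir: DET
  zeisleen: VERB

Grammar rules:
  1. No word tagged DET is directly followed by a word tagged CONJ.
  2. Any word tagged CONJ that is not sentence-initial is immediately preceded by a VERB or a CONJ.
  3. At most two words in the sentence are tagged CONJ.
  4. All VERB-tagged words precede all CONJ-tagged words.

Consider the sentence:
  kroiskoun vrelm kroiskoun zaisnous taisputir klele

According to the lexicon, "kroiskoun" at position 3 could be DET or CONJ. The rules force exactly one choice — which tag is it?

Candidates per position — 1:kroiskoun {DET,CONJ}; 2:vrelm {VERB}; 3:kroiskoun {DET,CONJ}; 4:zaisnous {CONJ}; 5:taisputir {DET}; 6:klele {DET}.
If word 1 were CONJ, no tagging could satisfy rule 4; so word 1 is DET.
If word 3 were DET, no tagging could satisfy rule 1; so word 3 is CONJ.
The only consistent sequence is: DET VERB CONJ CONJ DET DET.
Verifying each rule — rule 1 ✓; rule 2 ✓; rule 3 ✓; rule 4 ✓.

CONJ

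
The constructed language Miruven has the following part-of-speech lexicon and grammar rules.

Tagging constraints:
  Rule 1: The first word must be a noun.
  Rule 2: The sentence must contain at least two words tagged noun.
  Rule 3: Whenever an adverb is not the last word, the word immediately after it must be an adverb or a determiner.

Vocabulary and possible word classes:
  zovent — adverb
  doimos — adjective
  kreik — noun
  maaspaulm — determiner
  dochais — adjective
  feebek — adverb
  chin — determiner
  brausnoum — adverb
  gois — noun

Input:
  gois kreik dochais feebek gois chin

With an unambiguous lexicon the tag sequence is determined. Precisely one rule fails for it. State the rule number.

3

Fixed tagging: noun noun adjective adverb noun determiner.
Rule check: R1 ok, R2 ok, R3 fails.
Only rule 3 fails.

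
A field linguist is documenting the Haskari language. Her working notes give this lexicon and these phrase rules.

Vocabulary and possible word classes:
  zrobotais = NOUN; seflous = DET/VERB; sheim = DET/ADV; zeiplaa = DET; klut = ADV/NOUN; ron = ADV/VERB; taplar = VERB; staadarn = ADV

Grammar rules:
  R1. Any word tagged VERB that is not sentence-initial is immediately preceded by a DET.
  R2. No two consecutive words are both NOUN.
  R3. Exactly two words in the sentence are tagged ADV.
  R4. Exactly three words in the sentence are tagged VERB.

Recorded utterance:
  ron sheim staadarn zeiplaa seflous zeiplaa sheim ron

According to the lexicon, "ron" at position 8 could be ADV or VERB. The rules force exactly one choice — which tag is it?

Candidates per position — 1:ron {ADV,VERB}; 2:sheim {DET,ADV}; 3:staadarn {ADV}; 4:zeiplaa {DET}; 5:seflous {DET,VERB}; 6:zeiplaa {DET}; 7:sheim {DET,ADV}; 8:ron {ADV,VERB}.
Position 1: ADV is ruled out by rule 4; that leaves VERB.
Position 5: DET is ruled out by rule 4; that leaves VERB.
Position 8: ADV is ruled out by rule 4; that leaves VERB.
Position 7: ADV is ruled out by rule 1; that leaves DET.
Position 2: DET is ruled out by rule 3; that leaves ADV.
So the tagging must be: VERB ADV ADV DET VERB DET DET VERB.
Rule-by-rule: rule 1 holds; rule 2 holds; rule 3 holds; rule 4 holds.

VERB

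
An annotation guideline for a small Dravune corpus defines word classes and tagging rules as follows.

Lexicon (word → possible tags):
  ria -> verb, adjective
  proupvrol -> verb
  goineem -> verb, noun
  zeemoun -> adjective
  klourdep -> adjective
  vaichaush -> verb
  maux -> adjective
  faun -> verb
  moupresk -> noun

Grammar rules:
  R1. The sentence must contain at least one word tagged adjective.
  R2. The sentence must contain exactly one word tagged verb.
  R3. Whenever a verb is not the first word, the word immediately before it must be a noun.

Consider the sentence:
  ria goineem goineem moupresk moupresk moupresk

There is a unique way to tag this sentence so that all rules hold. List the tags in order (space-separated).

adjective noun verb noun noun noun

Candidates per position — 1:ria {verb,adjective}; 2:goineem {verb,noun}; 3:goineem {verb,noun}; 4:moupresk {noun}; 5:moupresk {noun}; 6:moupresk {noun}.
At position 1, choosing verb makes rule 1 impossible to satisfy; hence adjective.
At position 2, choosing verb makes rule 3 impossible to satisfy; hence noun.
At position 3, choosing noun makes rule 2 impossible to satisfy; hence verb.
So the tagging must be: adjective noun verb noun noun noun.
Check: rule 1 ok; rule 2 ok; rule 3 ok.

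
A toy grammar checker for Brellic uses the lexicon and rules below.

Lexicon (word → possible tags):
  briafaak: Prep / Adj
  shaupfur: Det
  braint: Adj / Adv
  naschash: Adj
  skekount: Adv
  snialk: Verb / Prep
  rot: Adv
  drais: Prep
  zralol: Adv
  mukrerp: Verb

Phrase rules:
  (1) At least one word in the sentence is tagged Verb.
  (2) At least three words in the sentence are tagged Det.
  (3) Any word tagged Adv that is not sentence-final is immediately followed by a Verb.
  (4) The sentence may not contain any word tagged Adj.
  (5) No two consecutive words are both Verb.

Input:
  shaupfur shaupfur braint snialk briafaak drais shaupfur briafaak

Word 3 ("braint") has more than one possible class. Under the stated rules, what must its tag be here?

Adv

Candidates per position — 1:shaupfur {Det}; 2:shaupfur {Det}; 3:braint {Adj,Adv}; 4:snialk {Verb,Prep}; 5:briafaak {Prep,Adj}; 6:drais {Prep}; 7:shaupfur {Det}; 8:briafaak {Prep,Adj}.
Word 3 cannot be Adj — rule 4 would then fail for every completion. It is Adv.
Word 4 cannot be Prep — rule 1 would then fail for every completion. It is Verb.
Word 5 cannot be Adj — rule 4 would then fail for every completion. It is Prep.
Word 8 cannot be Adj — rule 4 would then fail for every completion. It is Prep.
So the tagging must be: Det Det Adv Verb Prep Prep Det Prep.
Verifying each rule — rule 1 ✓; rule 2 ✓; rule 3 ✓; rule 4 ✓; rule 5 ✓.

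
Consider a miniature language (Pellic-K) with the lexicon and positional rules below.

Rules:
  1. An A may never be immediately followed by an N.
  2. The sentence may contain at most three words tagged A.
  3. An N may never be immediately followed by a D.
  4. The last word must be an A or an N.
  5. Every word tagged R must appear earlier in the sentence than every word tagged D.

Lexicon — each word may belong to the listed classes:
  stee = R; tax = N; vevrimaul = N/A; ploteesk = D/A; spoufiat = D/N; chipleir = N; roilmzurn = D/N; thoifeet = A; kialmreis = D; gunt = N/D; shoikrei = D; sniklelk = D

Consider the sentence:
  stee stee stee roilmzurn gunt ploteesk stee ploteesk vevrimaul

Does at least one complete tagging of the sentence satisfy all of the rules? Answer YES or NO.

Candidates per position — 1:stee {R}; 2:stee {R}; 3:stee {R}; 4:roilmzurn {D,N}; 5:gunt {N,D}; 6:ploteesk {D,A}; 7:stee {R}; 8:ploteesk {D,A}; 9:vevrimaul {N,A}.
One satisfying assignment: R R R N N A R D A.
Rule-by-rule: rule 1 holds; rule 2 holds; rule 3 holds; rule 4 holds; rule 5 holds.

YES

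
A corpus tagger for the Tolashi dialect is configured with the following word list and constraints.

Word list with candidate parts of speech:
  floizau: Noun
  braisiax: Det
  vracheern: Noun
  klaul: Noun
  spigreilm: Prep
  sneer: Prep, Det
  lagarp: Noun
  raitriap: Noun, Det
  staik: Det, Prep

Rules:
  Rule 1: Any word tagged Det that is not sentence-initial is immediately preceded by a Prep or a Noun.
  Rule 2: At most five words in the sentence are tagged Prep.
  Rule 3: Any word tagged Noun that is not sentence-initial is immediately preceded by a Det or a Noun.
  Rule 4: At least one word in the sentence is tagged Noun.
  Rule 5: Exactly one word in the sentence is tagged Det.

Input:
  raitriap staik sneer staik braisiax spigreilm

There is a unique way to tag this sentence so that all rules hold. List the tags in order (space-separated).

Candidates per position — 1:raitriap {Noun,Det}; 2:staik {Det,Prep}; 3:sneer {Prep,Det}; 4:staik {Det,Prep}; 5:braisiax {Det}; 6:spigreilm {Prep}.
Position 1: Det is ruled out by rule 4; that leaves Noun.
Position 2: Det is ruled out by rule 5; that leaves Prep.
Position 3: Det is ruled out by rule 5; that leaves Prep.
Position 4: Det is ruled out by rule 1; that leaves Prep.
The only consistent sequence is: Noun Prep Prep Prep Det Prep.
Checking: rule 1 ok; rule 2 ok; rule 3 ok; rule 4 ok; rule 5 ok.

Noun Prep Prep Prep Det Prep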